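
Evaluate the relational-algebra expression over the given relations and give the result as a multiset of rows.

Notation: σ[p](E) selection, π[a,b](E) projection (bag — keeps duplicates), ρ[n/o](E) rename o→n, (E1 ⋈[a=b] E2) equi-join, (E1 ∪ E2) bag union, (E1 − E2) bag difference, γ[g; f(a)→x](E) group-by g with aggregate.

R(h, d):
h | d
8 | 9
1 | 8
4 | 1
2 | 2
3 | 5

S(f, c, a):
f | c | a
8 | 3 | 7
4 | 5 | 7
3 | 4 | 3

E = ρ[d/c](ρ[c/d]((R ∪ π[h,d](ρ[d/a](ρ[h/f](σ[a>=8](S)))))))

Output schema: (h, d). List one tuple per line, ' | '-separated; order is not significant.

Stepwise |·|:
  R → 5
  S → 3
  σ[a>=8](S) → 0
  ρ[h/f](σ[a>=8](S)) → 0
  ρ[d/a](ρ[h/f](σ[a>=8](S))) → 0
  π[h,d](ρ[d/a](ρ[h/f](σ[a>=8](S)))) → 0
  (R ∪ π[h,d](ρ[d/a](ρ[h/f](σ[a>=8](S))))) → 5
  ρ[c/d]((R ∪ π[h,d](ρ[d/a](ρ[h/f](σ[a>=8](S)))))) → 5
  ρ[d/c](ρ[c/d]((R ∪ π[h,d](ρ[d/a](ρ[h/f](σ[a>=8](S))))))) → 5

== RESULT ==
h | d
1 | 8
2 | 2
3 | 5
4 | 1
8 | 9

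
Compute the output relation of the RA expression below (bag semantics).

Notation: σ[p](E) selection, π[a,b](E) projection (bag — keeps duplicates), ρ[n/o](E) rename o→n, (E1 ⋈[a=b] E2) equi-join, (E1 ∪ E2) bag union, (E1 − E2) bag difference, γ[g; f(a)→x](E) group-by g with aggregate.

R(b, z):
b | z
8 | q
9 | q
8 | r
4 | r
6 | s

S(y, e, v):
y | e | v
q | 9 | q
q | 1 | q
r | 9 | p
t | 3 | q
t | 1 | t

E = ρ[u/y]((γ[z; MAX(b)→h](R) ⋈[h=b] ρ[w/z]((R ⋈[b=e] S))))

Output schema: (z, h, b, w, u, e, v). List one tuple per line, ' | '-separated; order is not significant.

Stepwise |·|:
  R → 5
  γ[z; MAX(b)→h](R) → 3
  R → 5
  S → 5
  (R ⋈[b=e] S) → 2
  ρ[w/z]((R ⋈[b=e] S)) → 2
  (γ[z; MAX(b)→h](R) ⋈[h=b] ρ[w/z]((R ⋈[b=e] S))) → 2
  ρ[u/y]((γ[z; MAX(b)→h](R) ⋈[h=b] ρ[w/z]((R ⋈[b=e] S)))) → 2

== RESULT ==
z | h | b | w | u | e | v
q | 9 | 9 | q | q | 9 | q
q | 9 | 9 | q | r | 9 | p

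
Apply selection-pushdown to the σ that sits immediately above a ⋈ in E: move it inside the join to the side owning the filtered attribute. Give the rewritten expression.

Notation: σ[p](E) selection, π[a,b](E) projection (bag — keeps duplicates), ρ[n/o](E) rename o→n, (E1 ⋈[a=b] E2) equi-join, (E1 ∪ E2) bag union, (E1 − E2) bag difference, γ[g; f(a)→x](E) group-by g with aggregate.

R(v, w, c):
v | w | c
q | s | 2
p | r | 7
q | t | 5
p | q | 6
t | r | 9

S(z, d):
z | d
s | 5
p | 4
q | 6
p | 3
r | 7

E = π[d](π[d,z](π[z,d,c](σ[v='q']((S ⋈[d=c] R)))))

σ filters on v, owned by the right side.
E' = π[d](π[d,z](π[z,d,c]((S ⋈[d=c] σ[v='q'](R)))))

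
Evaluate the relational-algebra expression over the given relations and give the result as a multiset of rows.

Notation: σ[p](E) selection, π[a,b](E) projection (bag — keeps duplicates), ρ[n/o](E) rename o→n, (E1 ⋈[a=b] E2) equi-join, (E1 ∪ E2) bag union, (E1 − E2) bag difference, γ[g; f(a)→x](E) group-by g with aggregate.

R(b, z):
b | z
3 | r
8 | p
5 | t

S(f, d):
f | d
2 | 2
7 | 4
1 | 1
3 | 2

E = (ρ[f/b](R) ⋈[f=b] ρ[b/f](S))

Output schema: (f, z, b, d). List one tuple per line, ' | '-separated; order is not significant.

Per-node cardinality:
  R → 3
  ρ[f/b](R) → 3
  S → 4
  ρ[b/f](S) → 4
  (ρ[f/b](R) ⋈[f=b] ρ[b/f](S)) → 1

== RESULT ==
f | z | b | d
3 | r | 3 | 2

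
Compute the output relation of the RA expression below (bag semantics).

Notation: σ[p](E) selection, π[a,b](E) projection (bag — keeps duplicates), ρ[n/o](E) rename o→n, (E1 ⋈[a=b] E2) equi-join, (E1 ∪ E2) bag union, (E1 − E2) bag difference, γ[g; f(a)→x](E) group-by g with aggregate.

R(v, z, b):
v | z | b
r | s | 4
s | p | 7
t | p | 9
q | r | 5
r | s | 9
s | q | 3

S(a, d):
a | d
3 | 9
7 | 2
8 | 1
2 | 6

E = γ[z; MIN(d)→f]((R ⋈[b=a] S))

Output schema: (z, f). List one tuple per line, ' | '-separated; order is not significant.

Row counts bottom-up:
  R → 6
  S → 4
  (R ⋈[b=a] S) → 2
  γ[z; MIN(d)→f]((R ⋈[b=a] S)) → 2

== RESULT ==
z | f
p | 2
q | 9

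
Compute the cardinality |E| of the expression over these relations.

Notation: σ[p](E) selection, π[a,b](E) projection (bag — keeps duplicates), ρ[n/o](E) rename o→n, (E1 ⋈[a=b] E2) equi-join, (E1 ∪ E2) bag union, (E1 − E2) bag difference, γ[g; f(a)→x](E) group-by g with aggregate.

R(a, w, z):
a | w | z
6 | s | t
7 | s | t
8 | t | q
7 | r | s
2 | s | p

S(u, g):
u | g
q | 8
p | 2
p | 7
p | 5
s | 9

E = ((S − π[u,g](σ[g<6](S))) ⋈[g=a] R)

Row counts bottom-up:
  S → 5
  S → 5
  σ[g<6](S) → 2
  π[u,g](σ[g<6](S)) → 2
  (S − π[u,g](σ[g<6](S))) → 3
  R → 5
  ((S − π[u,g](σ[g<6](S))) ⋈[g=a] R) → 3

|E| = 3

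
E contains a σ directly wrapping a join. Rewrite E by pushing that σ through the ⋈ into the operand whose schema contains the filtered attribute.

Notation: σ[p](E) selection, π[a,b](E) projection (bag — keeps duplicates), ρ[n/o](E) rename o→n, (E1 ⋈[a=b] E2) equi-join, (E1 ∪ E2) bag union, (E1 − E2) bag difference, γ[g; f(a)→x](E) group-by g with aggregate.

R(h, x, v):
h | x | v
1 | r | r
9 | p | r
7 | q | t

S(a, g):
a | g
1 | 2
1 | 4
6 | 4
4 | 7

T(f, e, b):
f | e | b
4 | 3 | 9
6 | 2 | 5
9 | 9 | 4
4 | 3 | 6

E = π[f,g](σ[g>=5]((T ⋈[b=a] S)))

σ filters on g, owned by the right side.
E' = π[f,g]((T ⋈[b=a] σ[g>=5](S)))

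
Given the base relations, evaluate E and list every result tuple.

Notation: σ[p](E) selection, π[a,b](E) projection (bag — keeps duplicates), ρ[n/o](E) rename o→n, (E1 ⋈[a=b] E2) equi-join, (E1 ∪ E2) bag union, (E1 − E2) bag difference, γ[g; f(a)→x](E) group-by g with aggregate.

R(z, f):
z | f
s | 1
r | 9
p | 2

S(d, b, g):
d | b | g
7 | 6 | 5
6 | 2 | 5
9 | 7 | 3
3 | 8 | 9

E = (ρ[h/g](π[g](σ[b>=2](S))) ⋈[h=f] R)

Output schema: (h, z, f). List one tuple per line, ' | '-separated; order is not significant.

Per-node cardinality:
  S → 4
  σ[b>=2](S) → 4
  π[g](σ[b>=2](S)) → 4
  ρ[h/g](π[g](σ[b>=2](S))) → 4
  R → 3
  (ρ[h/g](π[g](σ[b>=2](S))) ⋈[h=f] R) → 1

== RESULT ==
h | z | f
9 | r | 9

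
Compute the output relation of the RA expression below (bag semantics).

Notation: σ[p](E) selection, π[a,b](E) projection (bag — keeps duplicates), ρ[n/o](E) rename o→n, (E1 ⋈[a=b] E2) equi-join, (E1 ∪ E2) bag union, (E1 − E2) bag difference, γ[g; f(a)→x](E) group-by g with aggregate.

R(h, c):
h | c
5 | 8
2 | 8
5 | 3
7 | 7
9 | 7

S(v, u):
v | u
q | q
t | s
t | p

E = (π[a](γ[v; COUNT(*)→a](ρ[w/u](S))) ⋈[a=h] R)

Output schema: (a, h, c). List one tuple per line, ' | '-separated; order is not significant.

Per-node cardinality:
  S → 3
  ρ[w/u](S) → 3
  γ[v; COUNT(*)→a](ρ[w/u](S)) → 2
  π[a](γ[v; COUNT(*)→a](ρ[w/u](S))) → 2
  R → 5
  (π[a](γ[v; COUNT(*)→a](ρ[w/u](S))) ⋈[a=h] R) → 1

== RESULT ==
a | h | c
2 | 2 | 8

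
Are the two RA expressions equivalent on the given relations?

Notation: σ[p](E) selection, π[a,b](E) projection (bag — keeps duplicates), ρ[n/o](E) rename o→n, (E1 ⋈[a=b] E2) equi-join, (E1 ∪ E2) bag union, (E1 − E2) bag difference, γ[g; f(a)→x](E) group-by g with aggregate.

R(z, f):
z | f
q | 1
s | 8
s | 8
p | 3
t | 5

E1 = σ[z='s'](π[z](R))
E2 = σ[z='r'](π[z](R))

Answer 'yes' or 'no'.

E1 row counts bottom-up:
  R → 5
  π[z](R) → 5
  σ[z='s'](π[z](R)) → 2
E2 row counts bottom-up:
  R → 5
  π[z](R) → 5
  σ[z='r'](π[z](R)) → 0

E1 result:
z
s
s
E2 result:
z
(0 rows)
Witness: ('s',) appears 2× in E1 but 0× in E2.

no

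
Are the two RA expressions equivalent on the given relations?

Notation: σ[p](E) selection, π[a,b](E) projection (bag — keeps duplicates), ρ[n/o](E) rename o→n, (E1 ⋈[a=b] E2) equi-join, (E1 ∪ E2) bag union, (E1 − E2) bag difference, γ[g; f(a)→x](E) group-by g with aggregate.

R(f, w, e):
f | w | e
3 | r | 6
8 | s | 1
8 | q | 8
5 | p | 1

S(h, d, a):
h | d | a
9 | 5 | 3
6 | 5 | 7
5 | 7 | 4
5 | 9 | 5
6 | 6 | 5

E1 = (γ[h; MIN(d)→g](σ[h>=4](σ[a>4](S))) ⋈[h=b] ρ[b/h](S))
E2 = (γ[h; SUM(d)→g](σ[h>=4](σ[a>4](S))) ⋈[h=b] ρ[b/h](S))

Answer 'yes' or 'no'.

E1 row counts bottom-up:
  S → 5
  σ[a>4](S) → 3
  σ[h>=4](σ[a>4](S)) → 3
  γ[h; MIN(d)→g](σ[h>=4](σ[a>4](S))) → 2
  S → 5
  ρ[b/h](S) → 5
  (γ[h; MIN(d)→g](σ[h>=4](σ[a>4](S))) ⋈[h=b] ρ[b/h](S)) → 4
E2 row counts bottom-up:
  S → 5
  σ[a>4](S) → 3
  σ[h>=4](σ[a>4](S)) → 3
  γ[h; SUM(d)→g](σ[h>=4](σ[a>4](S))) → 2
  S → 5
  ρ[b/h](S) → 5
  (γ[h; SUM(d)→g](σ[h>=4](σ[a>4](S))) ⋈[h=b] ρ[b/h](S)) → 4

E1 result:
h | g | b | d | a
5 | 9 | 5 | 7 | 4
5 | 9 | 5 | 9 | 5
6 | 5 | 6 | 5 | 7
6 | 5 | 6 | 6 | 5
E2 result:
h | g | b | d | a
5 | 9 | 5 | 7 | 4
5 | 9 | 5 | 9 | 5
6 | 11 | 6 | 5 | 7
6 | 11 | 6 | 6 | 5
Witness: (6, 11, 6, 5, 7) appears 0× in E1 but 1× in E2.

no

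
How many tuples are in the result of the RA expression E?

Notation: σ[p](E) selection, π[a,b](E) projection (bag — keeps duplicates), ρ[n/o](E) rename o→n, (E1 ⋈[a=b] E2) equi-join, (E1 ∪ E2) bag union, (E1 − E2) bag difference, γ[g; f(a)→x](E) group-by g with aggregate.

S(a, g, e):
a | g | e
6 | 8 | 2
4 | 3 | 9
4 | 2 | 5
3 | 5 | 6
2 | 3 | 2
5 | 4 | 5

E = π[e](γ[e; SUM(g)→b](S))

Subexpression sizes:
  S → 6
  γ[e; SUM(g)→b](S) → 4
  π[e](γ[e; SUM(g)→b](S)) → 4

|E| = 4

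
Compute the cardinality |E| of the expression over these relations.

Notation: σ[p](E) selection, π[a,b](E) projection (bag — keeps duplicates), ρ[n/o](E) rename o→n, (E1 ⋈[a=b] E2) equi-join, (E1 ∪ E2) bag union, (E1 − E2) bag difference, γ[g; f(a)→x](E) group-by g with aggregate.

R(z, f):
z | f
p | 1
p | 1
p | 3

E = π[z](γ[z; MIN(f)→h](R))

Stepwise |·|:
  R → 3
  γ[z; MIN(f)→h](R) → 1
  π[z](γ[z; MIN(f)→h](R)) → 1

|E| = 1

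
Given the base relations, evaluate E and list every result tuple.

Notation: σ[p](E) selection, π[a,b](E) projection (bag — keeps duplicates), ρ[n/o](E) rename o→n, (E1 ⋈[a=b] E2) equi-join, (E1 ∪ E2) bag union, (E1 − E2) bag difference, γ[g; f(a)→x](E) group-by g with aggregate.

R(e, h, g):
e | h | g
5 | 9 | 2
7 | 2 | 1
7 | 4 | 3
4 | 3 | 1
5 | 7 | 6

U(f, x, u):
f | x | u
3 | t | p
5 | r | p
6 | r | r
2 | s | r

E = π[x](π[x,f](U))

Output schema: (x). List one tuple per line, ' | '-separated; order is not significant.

Stepwise |·|:
  U → 4
  π[x,f](U) → 4
  π[x](π[x,f](U)) → 4

== RESULT ==
x
r
r
s
t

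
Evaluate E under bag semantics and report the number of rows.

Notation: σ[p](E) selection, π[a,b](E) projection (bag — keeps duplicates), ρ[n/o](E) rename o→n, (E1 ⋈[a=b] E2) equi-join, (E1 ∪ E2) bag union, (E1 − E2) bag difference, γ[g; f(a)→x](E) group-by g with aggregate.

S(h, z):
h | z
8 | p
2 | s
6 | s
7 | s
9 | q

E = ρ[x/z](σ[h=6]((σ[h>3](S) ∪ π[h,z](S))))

Per-node cardinality:
  S → 5
  σ[h>3](S) → 4
  S → 5
  π[h,z](S) → 5
  (σ[h>3](S) ∪ π[h,z](S)) → 9
  σ[h=6]((σ[h>3](S) ∪ π[h,z](S))) → 2
  ρ[x/z](σ[h=6]((σ[h>3](S) ∪ π[h,z](S)))) → 2

|E| = 2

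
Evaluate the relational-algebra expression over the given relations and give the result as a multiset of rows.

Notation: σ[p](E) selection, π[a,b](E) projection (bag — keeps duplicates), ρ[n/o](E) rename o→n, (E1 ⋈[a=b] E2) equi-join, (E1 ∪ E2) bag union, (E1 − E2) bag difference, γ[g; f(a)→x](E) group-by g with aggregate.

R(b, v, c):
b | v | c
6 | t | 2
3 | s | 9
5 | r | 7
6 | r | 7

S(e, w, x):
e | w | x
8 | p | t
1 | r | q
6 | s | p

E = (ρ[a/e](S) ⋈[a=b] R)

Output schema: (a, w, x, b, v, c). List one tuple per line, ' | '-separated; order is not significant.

Stepwise |·|:
  S → 3
  ρ[a/e](S) → 3
  R → 4
  (ρ[a/e](S) ⋈[a=b] R) → 2

== RESULT ==
a | w | x | b | v | c
6 | s | p | 6 | r | 7
6 | s | p | 6 | t | 2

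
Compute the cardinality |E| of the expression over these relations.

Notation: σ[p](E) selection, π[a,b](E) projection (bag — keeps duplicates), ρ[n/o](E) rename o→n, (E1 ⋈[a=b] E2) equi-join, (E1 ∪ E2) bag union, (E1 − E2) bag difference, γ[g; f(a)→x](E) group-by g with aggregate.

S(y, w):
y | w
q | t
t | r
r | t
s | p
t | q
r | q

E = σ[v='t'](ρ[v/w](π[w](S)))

Per-node cardinality:
  S → 6
  π[w](S) → 6
  ρ[v/w](π[w](S)) → 6
  σ[v='t'](ρ[v/w](π[w](S))) → 2

|E| = 2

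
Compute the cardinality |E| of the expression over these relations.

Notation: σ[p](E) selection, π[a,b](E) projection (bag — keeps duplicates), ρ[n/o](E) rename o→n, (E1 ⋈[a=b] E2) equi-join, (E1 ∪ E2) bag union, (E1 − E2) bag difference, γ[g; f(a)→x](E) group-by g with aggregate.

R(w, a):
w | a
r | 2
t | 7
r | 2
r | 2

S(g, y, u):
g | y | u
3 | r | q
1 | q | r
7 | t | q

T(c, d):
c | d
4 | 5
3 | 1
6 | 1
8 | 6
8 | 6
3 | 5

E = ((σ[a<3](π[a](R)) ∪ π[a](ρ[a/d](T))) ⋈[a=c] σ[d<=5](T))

Per-node cardinality:
  R → 4
  π[a](R) → 4
  σ[a<3](π[a](R)) → 3
  T → 6
  ρ[a/d](T) → 6
  π[a](ρ[a/d](T)) → 6
  (σ[a<3](π[a](R)) ∪ π[a](ρ[a/d](T))) → 9
  T → 6
  σ[d<=5](T) → 4
  ((σ[a<3](π[a](R)) ∪ π[a](ρ[a/d](T))) ⋈[a=c] σ[d<=5](T)) → 2

|E| = 2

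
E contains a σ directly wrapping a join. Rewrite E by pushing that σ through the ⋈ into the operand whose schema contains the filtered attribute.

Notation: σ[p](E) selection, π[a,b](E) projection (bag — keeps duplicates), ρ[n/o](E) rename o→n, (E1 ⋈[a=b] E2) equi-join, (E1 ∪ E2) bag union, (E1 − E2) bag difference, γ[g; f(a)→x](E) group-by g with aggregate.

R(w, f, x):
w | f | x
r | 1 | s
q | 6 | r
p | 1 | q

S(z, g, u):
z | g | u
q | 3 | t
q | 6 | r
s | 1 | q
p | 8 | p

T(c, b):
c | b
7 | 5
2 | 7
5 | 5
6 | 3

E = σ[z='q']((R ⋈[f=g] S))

σ filters on z, owned by the right side.
E' = (R ⋈[f=g] σ[z='q'](S))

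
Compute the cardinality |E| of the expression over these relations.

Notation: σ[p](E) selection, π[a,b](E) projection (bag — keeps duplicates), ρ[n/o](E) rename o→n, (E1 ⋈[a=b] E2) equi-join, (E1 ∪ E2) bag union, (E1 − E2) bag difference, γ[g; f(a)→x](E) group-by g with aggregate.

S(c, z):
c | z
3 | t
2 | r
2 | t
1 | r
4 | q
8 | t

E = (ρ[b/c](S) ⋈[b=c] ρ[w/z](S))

Stepwise |·|:
  S → 6
  ρ[b/c](S) → 6
  S → 6
  ρ[w/z](S) → 6
  (ρ[b/c](S) ⋈[b=c] ρ[w/z](S)) → 8

|E| = 8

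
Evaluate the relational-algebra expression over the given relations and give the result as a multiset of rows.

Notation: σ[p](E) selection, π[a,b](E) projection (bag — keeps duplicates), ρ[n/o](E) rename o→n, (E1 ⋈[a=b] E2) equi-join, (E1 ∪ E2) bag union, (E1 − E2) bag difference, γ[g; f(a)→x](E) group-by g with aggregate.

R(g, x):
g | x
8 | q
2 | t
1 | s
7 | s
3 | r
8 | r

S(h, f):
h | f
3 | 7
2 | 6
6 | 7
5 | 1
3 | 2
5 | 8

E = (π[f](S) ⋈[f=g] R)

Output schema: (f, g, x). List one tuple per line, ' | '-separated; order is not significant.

Per-node cardinality:
  S → 6
  π[f](S) → 6
  R → 6
  (π[f](S) ⋈[f=g] R) → 6

== RESULT ==
f | g | x
1 | 1 | s
2 | 2 | t
7 | 7 | s
7 | 7 | s
8 | 8 | q
8 | 8 | r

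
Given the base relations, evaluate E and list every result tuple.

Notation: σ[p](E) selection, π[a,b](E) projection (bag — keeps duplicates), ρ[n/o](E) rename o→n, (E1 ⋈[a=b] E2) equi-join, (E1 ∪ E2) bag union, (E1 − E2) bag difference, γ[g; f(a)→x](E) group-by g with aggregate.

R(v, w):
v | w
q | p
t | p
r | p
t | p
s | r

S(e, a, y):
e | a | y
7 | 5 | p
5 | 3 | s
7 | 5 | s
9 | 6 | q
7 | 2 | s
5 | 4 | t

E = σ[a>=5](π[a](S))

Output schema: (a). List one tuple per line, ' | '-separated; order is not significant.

Stepwise |·|:
  S → 6
  π[a](S) → 6
  σ[a>=5](π[a](S)) → 3

== RESULT ==
a
5
5
6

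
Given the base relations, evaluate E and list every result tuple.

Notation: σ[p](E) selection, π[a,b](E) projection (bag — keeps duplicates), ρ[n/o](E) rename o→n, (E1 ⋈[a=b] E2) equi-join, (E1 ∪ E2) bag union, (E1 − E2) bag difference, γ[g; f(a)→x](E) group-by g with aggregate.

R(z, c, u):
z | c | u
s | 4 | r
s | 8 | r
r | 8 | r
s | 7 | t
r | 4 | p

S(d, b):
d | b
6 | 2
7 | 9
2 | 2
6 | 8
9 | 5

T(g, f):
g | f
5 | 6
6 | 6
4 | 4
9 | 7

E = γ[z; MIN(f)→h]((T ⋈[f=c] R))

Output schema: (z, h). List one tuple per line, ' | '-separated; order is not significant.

Subexpression sizes:
  T → 4
  R → 5
  (T ⋈[f=c] R) → 3
  γ[z; MIN(f)→h]((T ⋈[f=c] R)) → 2

== RESULT ==
z | h
r | 4
s | 4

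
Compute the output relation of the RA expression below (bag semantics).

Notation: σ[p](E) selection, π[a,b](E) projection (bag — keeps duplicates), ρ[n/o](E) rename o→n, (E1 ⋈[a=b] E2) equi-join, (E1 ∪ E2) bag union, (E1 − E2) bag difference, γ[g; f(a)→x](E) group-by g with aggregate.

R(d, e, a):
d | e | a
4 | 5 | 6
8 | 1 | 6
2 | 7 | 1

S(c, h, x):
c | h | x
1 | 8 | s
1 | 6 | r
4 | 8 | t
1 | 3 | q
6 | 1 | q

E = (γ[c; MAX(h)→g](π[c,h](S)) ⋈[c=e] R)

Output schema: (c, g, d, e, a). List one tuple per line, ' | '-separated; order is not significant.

Subexpression sizes:
  S → 5
  π[c,h](S) → 5
  γ[c; MAX(h)→g](π[c,h](S)) → 3
  R → 3
  (γ[c; MAX(h)→g](π[c,h](S)) ⋈[c=e] R) → 1

== RESULT ==
c | g | d | e | a
1 | 8 | 8 | 1 | 6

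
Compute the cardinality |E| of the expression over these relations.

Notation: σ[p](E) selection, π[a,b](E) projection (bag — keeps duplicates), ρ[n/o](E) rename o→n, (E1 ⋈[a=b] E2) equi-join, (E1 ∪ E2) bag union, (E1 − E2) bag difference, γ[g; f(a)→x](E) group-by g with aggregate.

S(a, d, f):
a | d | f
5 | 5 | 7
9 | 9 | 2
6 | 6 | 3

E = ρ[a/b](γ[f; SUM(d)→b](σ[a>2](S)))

Per-node cardinality:
  S → 3
  σ[a>2](S) → 3
  γ[f; SUM(d)→b](σ[a>2](S)) → 3
  ρ[a/b](γ[f; SUM(d)→b](σ[a>2](S))) → 3

|E| = 3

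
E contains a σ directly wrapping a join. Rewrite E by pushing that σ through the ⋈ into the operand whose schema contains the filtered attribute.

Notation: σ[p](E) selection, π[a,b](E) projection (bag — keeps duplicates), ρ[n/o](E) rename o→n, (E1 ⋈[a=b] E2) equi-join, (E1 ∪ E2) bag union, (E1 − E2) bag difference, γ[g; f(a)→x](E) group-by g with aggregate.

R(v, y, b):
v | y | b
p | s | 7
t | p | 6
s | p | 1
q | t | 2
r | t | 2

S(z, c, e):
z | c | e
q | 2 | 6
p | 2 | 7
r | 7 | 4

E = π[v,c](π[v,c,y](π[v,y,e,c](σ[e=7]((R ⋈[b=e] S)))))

σ filters on e, owned by the right side.
E' = π[v,c](π[v,c,y](π[v,y,e,c]((R ⋈[b=e] σ[e=7](S)))))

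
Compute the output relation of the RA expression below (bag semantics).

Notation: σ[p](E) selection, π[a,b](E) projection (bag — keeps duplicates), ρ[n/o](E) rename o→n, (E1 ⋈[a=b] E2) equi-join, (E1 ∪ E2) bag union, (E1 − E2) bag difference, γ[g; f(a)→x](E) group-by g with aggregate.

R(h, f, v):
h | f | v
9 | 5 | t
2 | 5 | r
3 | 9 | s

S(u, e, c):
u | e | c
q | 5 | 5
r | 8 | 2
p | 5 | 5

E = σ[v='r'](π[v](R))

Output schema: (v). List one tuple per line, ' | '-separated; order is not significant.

Subexpression sizes:
  R → 3
  π[v](R) → 3
  σ[v='r'](π[v](R)) → 1

== RESULT ==
v
r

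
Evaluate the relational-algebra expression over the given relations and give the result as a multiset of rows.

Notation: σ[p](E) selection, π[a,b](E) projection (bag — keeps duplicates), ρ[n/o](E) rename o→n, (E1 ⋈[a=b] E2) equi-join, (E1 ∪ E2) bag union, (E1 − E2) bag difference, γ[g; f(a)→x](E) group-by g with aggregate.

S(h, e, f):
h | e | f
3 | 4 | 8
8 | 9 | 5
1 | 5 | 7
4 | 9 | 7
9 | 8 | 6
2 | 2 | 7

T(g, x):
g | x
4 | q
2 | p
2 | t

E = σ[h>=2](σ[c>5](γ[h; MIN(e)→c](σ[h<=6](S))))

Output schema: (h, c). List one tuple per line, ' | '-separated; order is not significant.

Per-node cardinality:
  S → 6
  σ[h<=6](S) → 4
  γ[h; MIN(e)→c](σ[h<=6](S)) → 4
  σ[c>5](γ[h; MIN(e)→c](σ[h<=6](S))) → 1
  σ[h>=2](σ[c>5](γ[h; MIN(e)→c](σ[h<=6](S)))) → 1

== RESULT ==
h | c
4 | 9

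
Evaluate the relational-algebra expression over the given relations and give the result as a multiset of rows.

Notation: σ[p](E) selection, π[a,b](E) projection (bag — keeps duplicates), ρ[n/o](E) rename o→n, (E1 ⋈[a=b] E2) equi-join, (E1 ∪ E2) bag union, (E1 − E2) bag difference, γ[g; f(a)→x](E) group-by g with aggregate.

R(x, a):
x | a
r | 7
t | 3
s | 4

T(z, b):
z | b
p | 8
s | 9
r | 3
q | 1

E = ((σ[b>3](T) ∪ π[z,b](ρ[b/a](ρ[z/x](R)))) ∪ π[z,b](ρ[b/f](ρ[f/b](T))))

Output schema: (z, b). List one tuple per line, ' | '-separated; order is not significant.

Stepwise |·|:
  T → 4
  σ[b>3](T) → 2
  R → 3
  ρ[z/x](R) → 3
  ρ[b/a](ρ[z/x](R)) → 3
  π[z,b](ρ[b/a](ρ[z/x](R))) → 3
  (σ[b>3](T) ∪ π[z,b](ρ[b/a](ρ[z/x](R)))) → 5
  T → 4
  ρ[f/b](T) → 4
  ρ[b/f](ρ[f/b](T)) → 4
  π[z,b](ρ[b/f](ρ[f/b](T))) → 4
  ((σ[b>3](T) ∪ π[z,b](ρ[b/a](ρ[z/x](R)))) ∪ π[z,b](ρ[b/f](ρ[f/b](T)))) → 9

== RESULT ==
z | b
p | 8
p | 8
q | 1
r | 3
r | 7
s | 4
s | 9
s | 9
t | 3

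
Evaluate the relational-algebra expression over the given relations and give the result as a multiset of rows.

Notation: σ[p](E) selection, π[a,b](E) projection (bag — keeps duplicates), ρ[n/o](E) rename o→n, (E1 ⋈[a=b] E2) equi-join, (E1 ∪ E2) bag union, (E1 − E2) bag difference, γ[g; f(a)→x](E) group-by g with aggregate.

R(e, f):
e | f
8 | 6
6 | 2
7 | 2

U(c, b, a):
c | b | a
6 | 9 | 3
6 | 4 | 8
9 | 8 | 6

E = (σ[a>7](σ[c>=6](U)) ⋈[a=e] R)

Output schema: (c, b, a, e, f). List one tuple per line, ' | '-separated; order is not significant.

Stepwise |·|:
  U → 3
  σ[c>=6](U) → 3
  σ[a>7](σ[c>=6](U)) → 1
  R → 3
  (σ[a>7](σ[c>=6](U)) ⋈[a=e] R) → 1

== RESULT ==
c | b | a | e | f
6 | 4 | 8 | 8 | 6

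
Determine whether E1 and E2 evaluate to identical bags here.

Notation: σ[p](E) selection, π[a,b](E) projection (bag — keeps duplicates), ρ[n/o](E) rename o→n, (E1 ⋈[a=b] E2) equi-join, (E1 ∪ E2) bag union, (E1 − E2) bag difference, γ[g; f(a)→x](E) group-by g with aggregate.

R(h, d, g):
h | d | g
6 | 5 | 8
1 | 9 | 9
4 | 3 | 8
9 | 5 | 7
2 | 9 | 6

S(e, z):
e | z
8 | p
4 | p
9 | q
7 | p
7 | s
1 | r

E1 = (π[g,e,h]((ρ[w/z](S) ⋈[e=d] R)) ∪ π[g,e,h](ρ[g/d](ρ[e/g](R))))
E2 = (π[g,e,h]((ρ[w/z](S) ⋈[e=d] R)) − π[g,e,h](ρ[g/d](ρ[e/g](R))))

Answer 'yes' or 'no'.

E1 stepwise |·|:
  S → 6
  ρ[w/z](S) → 6
  R → 5
  (ρ[w/z](S) ⋈[e=d] R) → 2
  π[g,e,h]((ρ[w/z](S) ⋈[e=d] R)) → 2
  R → 5
  ρ[e/g](R) → 5
  ρ[g/d](ρ[e/g](R)) → 5
  π[g,e,h](ρ[g/d](ρ[e/g](R))) → 5
  (π[g,e,h]((ρ[w/z](S) ⋈[e=d] R)) ∪ π[g,e,h](ρ[g/d](ρ[e/g](R)))) → 7
E2 stepwise |·|:
  S → 6
  ρ[w/z](S) → 6
  R → 5
  (ρ[w/z](S) ⋈[e=d] R) → 2
  π[g,e,h]((ρ[w/z](S) ⋈[e=d] R)) → 2
  R → 5
  ρ[e/g](R) → 5
  ρ[g/d](ρ[e/g](R)) → 5
  π[g,e,h](ρ[g/d](ρ[e/g](R))) → 5
  (π[g,e,h]((ρ[w/z](S) ⋈[e=d] R)) − π[g,e,h](ρ[g/d](ρ[e/g](R)))) → 1

E1 result:
g | e | h
3 | 8 | 4
5 | 7 | 9
5 | 8 | 6
6 | 9 | 2
9 | 6 | 2
9 | 9 | 1
9 | 9 | 1
E2 result:
g | e | h
6 | 9 | 2
Witness: (9, 6, 2) appears 1× in E1 but 0× in E2.

no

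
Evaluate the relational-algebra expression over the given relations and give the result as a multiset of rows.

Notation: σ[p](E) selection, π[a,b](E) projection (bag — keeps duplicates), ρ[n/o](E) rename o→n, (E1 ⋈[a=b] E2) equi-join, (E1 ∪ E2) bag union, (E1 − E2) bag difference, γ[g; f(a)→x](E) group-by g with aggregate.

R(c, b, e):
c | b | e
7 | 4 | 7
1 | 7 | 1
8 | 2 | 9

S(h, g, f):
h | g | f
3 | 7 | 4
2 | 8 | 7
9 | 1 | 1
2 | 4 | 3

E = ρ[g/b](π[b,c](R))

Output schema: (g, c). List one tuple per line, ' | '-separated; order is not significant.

Stepwise |·|:
  R → 3
  π[b,c](R) → 3
  ρ[g/b](π[b,c](R)) → 3

== RESULT ==
g | c
2 | 8
4 | 7
7 | 1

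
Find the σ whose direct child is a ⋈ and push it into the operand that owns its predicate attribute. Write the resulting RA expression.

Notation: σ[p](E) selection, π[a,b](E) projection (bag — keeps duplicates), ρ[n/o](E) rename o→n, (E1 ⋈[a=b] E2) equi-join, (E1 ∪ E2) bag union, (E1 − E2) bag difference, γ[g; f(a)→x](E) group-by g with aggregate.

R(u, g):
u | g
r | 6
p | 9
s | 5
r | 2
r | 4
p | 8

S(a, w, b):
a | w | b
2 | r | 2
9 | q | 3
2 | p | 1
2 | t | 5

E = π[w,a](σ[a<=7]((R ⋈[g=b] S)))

σ filters on a, owned by the right side.
E' = π[w,a]((R ⋈[g=b] σ[a<=7](S)))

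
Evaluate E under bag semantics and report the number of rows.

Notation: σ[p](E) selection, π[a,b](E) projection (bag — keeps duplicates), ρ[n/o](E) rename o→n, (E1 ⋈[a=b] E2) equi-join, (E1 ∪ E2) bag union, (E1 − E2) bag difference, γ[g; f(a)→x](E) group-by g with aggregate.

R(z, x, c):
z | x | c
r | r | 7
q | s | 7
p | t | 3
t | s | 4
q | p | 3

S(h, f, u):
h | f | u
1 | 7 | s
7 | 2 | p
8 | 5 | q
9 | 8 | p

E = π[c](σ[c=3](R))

Subexpression sizes:
  R → 5
  σ[c=3](R) → 2
  π[c](σ[c=3](R)) → 2

|E| = 2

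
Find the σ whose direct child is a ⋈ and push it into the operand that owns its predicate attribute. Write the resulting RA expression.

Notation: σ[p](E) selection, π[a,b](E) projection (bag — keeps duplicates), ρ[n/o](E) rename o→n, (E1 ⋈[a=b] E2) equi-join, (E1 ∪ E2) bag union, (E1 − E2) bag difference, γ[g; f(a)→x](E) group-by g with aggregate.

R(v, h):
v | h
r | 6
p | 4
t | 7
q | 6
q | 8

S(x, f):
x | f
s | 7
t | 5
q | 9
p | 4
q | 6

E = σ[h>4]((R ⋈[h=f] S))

σ filters on h, owned by the left side.
E' = (σ[h>4](R) ⋈[h=f] S)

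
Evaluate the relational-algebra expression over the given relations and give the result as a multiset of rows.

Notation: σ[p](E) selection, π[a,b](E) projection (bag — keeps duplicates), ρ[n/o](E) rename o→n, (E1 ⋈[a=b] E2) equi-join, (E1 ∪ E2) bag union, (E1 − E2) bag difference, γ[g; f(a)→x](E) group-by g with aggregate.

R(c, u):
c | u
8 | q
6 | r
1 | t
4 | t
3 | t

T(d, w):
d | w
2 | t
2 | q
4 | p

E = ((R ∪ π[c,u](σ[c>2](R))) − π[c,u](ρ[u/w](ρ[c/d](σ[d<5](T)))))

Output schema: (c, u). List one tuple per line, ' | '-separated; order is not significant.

Subexpression sizes:
  R → 5
  R → 5
  σ[c>2](R) → 4
  π[c,u](σ[c>2](R)) → 4
  (R ∪ π[c,u](σ[c>2](R))) → 9
  T → 3
  σ[d<5](T) → 3
  ρ[c/d](σ[d<5](T)) → 3
  ρ[u/w](ρ[c/d](σ[d<5](T))) → 3
  π[c,u](ρ[u/w](ρ[c/d](σ[d<5](T)))) → 3
  ((R ∪ π[c,u](σ[c>2](R))) − π[c,u](ρ[u/w](ρ[c/d](σ[d<5](T))))) → 9

== RESULT ==
c | u
1 | t
3 | t
3 | t
4 | t
4 | t
6 | r
6 | r
8 | q
8 | q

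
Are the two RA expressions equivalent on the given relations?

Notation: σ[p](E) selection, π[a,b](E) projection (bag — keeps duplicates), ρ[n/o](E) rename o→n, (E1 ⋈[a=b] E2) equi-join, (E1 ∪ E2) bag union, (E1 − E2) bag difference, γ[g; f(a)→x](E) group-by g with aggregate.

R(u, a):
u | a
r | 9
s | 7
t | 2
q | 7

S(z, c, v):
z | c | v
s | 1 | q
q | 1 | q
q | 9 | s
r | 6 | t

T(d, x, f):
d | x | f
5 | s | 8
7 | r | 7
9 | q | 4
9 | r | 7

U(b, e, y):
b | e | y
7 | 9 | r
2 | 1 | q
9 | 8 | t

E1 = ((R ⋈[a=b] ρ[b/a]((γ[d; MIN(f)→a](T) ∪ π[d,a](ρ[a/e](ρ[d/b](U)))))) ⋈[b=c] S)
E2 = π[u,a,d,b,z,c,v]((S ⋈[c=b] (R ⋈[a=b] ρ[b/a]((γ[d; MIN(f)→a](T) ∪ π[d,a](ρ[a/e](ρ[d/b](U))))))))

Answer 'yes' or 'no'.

E1 per-node cardinality:
  R → 4
  T → 4
  γ[d; MIN(f)→a](T) → 3
  U → 3
  ρ[d/b](U) → 3
  ρ[a/e](ρ[d/b](U)) → 3
  π[d,a](ρ[a/e](ρ[d/b](U))) → 3
  (γ[d; MIN(f)→a](T) ∪ π[d,a](ρ[a/e](ρ[d/b](U)))) → 6
  ρ[b/a]((γ[d; MIN(f)→a](T) ∪ π[d,a](ρ[a/e](ρ[d/b](U))))) → 6
  (R ⋈[a=b] ρ[b/a]((γ[d; MIN(f)→a](T) ∪ π[d,a](ρ[a/e](ρ[d/b](U)))))) → 3
  S → 4
  ((R ⋈[a=b] ρ[b/a]((γ[d; MIN(f)→a](T) ∪ π[d,a](ρ[a/e](ρ[d/b](U)))))) ⋈[b=c] S) → 1
E2 per-node cardinality:
  S → 4
  R → 4
  T → 4
  γ[d; MIN(f)→a](T) → 3
  U → 3
  ρ[d/b](U) → 3
  ρ[a/e](ρ[d/b](U)) → 3
  π[d,a](ρ[a/e](ρ[d/b](U))) → 3
  (γ[d; MIN(f)→a](T) ∪ π[d,a](ρ[a/e](ρ[d/b](U)))) → 6
  ρ[b/a]((γ[d; MIN(f)→a](T) ∪ π[d,a](ρ[a/e](ρ[d/b](U))))) → 6
  (R ⋈[a=b] ρ[b/a]((γ[d; MIN(f)→a](T) ∪ π[d,a](ρ[a/e](ρ[d/b](U)))))) → 3
  (S ⋈[c=b] (R ⋈[a=b] ρ[b/a]((γ[d; MIN(f)→a](T) ∪ π[d,a](ρ[a/e](ρ[d/b](U))))))) → 1
  π[u,a,d,b,z,c,v]((S ⋈[c=b] (R ⋈[a=b] ρ[b/a]((γ[d; MIN(f)→a](T) ∪ π[d,a](ρ[a/e](ρ[d/b](U)))))))) → 1

E1 and E2 produce the same multiset:
u | a | d | b | z | c | v
r | 9 | 7 | 9 | q | 9 | s

yes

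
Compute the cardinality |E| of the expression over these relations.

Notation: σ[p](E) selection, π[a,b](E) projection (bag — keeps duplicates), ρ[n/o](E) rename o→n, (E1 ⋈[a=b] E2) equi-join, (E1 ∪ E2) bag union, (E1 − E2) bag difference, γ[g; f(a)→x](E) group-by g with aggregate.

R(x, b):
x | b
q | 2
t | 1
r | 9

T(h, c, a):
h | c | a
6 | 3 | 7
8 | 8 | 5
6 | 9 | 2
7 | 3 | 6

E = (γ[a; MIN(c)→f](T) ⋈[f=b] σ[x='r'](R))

Row counts bottom-up:
  T → 4
  γ[a; MIN(c)→f](T) → 4
  R → 3
  σ[x='r'](R) → 1
  (γ[a; MIN(c)→f](T) ⋈[f=b] σ[x='r'](R)) → 1

|E| = 1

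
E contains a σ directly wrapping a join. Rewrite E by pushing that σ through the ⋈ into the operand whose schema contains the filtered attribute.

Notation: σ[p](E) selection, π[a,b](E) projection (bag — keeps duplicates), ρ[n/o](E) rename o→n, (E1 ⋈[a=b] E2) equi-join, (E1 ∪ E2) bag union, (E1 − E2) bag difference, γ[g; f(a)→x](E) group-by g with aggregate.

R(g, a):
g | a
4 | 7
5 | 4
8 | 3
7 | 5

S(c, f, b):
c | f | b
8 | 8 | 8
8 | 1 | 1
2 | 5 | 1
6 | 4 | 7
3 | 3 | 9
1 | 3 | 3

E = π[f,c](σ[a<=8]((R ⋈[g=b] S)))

σ filters on a, owned by the left side.
E' = π[f,c]((σ[a<=8](R) ⋈[g=b] S))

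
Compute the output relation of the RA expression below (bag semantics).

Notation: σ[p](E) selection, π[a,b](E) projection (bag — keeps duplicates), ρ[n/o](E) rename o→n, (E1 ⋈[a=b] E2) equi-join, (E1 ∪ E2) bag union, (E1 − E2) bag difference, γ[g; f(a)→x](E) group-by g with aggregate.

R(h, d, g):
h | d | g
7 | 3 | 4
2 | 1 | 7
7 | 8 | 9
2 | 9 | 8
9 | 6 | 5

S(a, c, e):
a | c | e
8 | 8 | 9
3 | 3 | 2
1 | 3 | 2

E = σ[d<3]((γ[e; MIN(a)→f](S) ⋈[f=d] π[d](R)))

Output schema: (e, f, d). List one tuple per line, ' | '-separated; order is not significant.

Row counts bottom-up:
  S → 3
  γ[e; MIN(a)→f](S) → 2
  R → 5
  π[d](R) → 5
  (γ[e; MIN(a)→f](S) ⋈[f=d] π[d](R)) → 2
  σ[d<3]((γ[e; MIN(a)→f](S) ⋈[f=d] π[d](R))) → 1

== RESULT ==
e | f | d
2 | 1 | 1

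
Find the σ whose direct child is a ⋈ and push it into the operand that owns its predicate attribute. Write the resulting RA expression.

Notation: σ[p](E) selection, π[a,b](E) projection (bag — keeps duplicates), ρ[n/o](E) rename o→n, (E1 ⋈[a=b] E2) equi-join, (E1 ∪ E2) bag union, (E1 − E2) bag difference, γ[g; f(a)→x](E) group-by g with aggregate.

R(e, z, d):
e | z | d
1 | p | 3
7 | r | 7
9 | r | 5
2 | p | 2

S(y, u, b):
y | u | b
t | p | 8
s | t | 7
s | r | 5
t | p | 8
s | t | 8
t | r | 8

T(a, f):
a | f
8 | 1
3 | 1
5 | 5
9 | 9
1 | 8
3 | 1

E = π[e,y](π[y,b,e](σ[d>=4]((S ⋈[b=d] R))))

σ filters on d, owned by the right side.
E' = π[e,y](π[y,b,e]((S ⋈[b=d] σ[d>=4](R))))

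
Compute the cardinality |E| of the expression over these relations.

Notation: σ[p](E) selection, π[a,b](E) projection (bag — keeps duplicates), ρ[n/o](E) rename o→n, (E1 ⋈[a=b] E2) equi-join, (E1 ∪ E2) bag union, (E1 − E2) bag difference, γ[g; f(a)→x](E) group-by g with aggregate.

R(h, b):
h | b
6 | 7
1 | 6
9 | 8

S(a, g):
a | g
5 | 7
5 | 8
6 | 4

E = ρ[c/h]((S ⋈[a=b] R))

Per-node cardinality:
  S → 3
  R → 3
  (S ⋈[a=b] R) → 1
  ρ[c/h]((S ⋈[a=b] R)) → 1

|E| = 1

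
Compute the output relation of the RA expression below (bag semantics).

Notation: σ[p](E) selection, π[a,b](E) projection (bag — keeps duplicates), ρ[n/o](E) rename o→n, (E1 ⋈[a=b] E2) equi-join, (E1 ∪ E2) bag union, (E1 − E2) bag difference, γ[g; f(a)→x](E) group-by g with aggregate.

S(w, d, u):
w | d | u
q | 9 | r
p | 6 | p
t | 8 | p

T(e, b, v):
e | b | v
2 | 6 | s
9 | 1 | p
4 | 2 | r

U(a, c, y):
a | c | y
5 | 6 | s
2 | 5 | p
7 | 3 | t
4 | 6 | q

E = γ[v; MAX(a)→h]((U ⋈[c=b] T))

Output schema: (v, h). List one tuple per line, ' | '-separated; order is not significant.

Subexpression sizes:
  U → 4
  T → 3
  (U ⋈[c=b] T) → 2
  γ[v; MAX(a)→h]((U ⋈[c=b] T)) → 1

== RESULT ==
v | h
s | 5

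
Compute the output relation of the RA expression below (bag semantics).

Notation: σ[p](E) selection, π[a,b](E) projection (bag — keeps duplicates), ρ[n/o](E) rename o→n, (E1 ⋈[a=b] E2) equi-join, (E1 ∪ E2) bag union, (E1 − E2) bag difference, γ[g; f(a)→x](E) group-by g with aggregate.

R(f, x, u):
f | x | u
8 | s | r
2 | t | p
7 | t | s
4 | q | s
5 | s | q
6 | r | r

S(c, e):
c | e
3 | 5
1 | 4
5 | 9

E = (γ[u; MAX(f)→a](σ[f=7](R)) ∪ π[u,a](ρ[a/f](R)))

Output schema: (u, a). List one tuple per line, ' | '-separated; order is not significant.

Stepwise |·|:
  R → 6
  σ[f=7](R) → 1
  γ[u; MAX(f)→a](σ[f=7](R)) → 1
  R → 6
  ρ[a/f](R) → 6
  π[u,a](ρ[a/f](R)) → 6
  (γ[u; MAX(f)→a](σ[f=7](R)) ∪ π[u,a](ρ[a/f](R))) → 7

== RESULT ==
u | a
p | 2
q | 5
r | 6
r | 8
s | 4
s | 7
s | 7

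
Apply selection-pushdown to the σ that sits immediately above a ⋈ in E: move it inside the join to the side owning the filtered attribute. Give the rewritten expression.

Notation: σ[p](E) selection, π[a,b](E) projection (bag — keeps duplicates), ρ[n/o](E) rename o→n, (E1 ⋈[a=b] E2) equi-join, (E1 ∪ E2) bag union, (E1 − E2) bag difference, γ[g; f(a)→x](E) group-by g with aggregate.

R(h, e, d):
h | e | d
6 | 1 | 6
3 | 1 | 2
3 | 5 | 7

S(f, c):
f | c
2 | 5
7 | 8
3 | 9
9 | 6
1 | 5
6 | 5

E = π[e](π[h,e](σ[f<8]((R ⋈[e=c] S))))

σ filters on f, owned by the right side.
E' = π[e](π[h,e]((R ⋈[e=c] σ[f<8](S))))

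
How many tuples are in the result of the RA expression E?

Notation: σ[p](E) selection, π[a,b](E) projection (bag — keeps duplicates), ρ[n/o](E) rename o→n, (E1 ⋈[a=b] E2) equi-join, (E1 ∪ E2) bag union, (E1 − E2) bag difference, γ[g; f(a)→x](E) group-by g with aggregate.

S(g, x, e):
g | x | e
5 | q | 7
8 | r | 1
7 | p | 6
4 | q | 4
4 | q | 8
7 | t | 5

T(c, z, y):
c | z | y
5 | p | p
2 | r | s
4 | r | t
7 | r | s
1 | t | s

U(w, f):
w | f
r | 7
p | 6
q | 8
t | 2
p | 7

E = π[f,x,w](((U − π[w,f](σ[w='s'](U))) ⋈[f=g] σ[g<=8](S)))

Stepwise |·|:
  U → 5
  U → 5
  σ[w='s'](U) → 0
  π[w,f](σ[w='s'](U)) → 0
  (U − π[w,f](σ[w='s'](U))) → 5
  S → 6
  σ[g<=8](S) → 6
  ((U − π[w,f](σ[w='s'](U))) ⋈[f=g] σ[g<=8](S)) → 5
  π[f,x,w](((U − π[w,f](σ[w='s'](U))) ⋈[f=g] σ[g<=8](S))) → 5

|E| = 5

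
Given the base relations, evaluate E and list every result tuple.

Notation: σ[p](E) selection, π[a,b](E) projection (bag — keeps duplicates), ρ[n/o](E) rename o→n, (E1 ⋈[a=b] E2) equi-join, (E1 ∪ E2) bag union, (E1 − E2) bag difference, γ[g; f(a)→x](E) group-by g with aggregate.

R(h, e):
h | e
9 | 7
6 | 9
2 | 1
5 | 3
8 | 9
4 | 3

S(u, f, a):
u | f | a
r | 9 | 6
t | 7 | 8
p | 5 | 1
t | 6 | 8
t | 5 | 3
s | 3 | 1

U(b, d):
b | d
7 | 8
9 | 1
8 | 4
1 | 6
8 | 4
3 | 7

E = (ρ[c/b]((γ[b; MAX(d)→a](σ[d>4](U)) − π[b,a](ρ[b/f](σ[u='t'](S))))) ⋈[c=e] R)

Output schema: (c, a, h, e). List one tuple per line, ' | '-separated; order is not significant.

Stepwise |·|:
  U → 6
  σ[d>4](U) → 3
  γ[b; MAX(d)→a](σ[d>4](U)) → 3
  S → 6
  σ[u='t'](S) → 3
  ρ[b/f](σ[u='t'](S)) → 3
  π[b,a](ρ[b/f](σ[u='t'](S))) → 3
  (γ[b; MAX(d)→a](σ[d>4](U)) − π[b,a](ρ[b/f](σ[u='t'](S)))) → 2
  ρ[c/b]((γ[b; MAX(d)→a](σ[d>4](U)) − π[b,a](ρ[b/f](σ[u='t'](S))))) → 2
  R → 6
  (ρ[c/b]((γ[b; MAX(d)→a](σ[d>4](U)) − π[b,a](ρ[b/f](σ[u='t'](S))))) ⋈[c=e] R) → 3

== RESULT ==
c | a | h | e
1 | 6 | 2 | 1
3 | 7 | 4 | 3
3 | 7 | 5 | 3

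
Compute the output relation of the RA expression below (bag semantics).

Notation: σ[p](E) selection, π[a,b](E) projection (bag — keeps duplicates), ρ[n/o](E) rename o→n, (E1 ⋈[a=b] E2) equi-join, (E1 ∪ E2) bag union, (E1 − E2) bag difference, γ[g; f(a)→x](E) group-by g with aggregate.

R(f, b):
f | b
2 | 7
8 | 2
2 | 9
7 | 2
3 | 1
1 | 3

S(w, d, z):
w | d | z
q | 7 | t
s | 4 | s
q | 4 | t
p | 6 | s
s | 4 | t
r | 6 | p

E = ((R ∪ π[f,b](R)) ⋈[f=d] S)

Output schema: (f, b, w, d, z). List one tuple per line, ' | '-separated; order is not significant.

Stepwise |·|:
  R → 6
  R → 6
  π[f,b](R) → 6
  (R ∪ π[f,b](R)) → 12
  S → 6
  ((R ∪ π[f,b](R)) ⋈[f=d] S) → 2

== RESULT ==
f | b | w | d | z
7 | 2 | q | 7 | t
7 | 2 | q | 7 | t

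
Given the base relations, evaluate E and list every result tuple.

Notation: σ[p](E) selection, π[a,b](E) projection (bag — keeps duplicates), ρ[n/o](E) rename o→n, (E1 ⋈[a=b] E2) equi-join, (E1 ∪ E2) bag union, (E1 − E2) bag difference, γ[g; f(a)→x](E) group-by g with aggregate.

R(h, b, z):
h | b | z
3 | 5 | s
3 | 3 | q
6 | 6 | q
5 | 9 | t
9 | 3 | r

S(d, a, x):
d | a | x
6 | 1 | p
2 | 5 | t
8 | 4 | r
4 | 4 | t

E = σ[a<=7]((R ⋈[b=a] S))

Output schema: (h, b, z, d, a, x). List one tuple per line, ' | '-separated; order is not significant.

Per-node cardinality:
  R → 5
  S → 4
  (R ⋈[b=a] S) → 1
  σ[a<=7]((R ⋈[b=a] S)) → 1

== RESULT ==
h | b | z | d | a | x
3 | 5 | s | 2 | 5 | t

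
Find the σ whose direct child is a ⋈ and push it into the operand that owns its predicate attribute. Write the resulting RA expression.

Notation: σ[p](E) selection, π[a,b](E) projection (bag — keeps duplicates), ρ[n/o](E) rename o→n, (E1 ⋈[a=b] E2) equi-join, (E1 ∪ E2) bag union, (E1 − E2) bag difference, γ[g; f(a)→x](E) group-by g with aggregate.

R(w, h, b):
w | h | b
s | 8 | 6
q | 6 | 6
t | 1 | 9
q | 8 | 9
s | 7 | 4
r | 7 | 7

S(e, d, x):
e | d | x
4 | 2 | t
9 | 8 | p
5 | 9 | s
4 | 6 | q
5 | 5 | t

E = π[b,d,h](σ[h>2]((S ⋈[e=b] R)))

σ filters on h, owned by the right side.
E' = π[b,d,h]((S ⋈[e=b] σ[h>2](R)))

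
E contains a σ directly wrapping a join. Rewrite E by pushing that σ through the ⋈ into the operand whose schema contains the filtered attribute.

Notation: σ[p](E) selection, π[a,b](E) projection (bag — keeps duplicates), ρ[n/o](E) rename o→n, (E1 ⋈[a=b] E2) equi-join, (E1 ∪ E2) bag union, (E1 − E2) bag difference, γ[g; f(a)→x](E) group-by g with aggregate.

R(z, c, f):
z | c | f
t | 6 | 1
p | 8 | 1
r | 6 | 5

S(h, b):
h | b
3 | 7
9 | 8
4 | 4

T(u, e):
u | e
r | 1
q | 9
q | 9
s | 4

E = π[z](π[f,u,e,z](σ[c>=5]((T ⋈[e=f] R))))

σ filters on c, owned by the right side.
E' = π[z](π[f,u,e,z]((T ⋈[e=f] σ[c>=5](R))))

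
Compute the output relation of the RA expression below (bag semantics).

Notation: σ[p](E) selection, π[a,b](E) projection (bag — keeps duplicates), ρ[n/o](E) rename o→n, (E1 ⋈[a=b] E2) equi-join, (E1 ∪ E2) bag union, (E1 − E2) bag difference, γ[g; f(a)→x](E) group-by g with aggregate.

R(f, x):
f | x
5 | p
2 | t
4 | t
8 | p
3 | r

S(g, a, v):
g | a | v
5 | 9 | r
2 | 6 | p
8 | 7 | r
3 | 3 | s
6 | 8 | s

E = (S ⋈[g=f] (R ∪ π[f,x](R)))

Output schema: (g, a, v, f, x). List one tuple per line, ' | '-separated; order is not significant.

Subexpression sizes:
  S → 5
  R → 5
  R → 5
  π[f,x](R) → 5
  (R ∪ π[f,x](R)) → 10
  (S ⋈[g=f] (R ∪ π[f,x](R))) → 8

== RESULT ==
g | a | v | f | x
2 | 6 | p | 2 | t
2 | 6 | p | 2 | t
3 | 3 | s | 3 | r
3 | 3 | s | 3 | r
5 | 9 | r | 5 | p
5 | 9 | r | 5 | p
8 | 7 | r | 8 | p
8 | 7 | r | 8 | p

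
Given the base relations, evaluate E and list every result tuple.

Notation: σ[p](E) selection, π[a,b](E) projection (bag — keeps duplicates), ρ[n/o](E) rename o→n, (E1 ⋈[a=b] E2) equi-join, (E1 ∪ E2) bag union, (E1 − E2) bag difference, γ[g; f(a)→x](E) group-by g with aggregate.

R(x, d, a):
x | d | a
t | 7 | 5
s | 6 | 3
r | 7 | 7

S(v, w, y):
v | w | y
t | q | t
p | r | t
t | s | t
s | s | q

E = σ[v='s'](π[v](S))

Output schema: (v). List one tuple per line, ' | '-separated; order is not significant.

Subexpression sizes:
  S → 4
  π[v](S) → 4
  σ[v='s'](π[v](S)) → 1

== RESULT ==
v
s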